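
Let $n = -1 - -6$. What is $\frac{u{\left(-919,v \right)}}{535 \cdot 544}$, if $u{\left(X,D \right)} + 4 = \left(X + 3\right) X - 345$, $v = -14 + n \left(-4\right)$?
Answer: $\frac{168291}{58208} \approx 2.8912$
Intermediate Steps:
$n = 5$ ($n = -1 + 6 = 5$)
$v = -34$ ($v = -14 + 5 \left(-4\right) = -14 - 20 = -34$)
$u{\left(X,D \right)} = -349 + X \left(3 + X\right)$ ($u{\left(X,D \right)} = -4 + \left(\left(X + 3\right) X - 345\right) = -4 + \left(\left(3 + X\right) X - 345\right) = -4 + \left(X \left(3 + X\right) - 345\right) = -4 + \left(-345 + X \left(3 + X\right)\right) = -349 + X \left(3 + X\right)$)
$\frac{u{\left(-919,v \right)}}{535 \cdot 544} = \frac{-349 + \left(-919\right)^{2} + 3 \left(-919\right)}{535 \cdot 544} = \frac{-349 + 844561 - 2757}{291040} = 841455 \cdot \frac{1}{291040} = \frac{168291}{58208}$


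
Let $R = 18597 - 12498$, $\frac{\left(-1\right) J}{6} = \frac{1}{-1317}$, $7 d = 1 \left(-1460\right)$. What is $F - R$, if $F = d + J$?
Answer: $- \frac{19383153}{3073} \approx -6307.6$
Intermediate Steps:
$d = - \frac{1460}{7}$ ($d = \frac{1 \left(-1460\right)}{7} = \frac{1}{7} \left(-1460\right) = - \frac{1460}{7} \approx -208.57$)
$J = \frac{2}{439}$ ($J = - \frac{6}{-1317} = \left(-6\right) \left(- \frac{1}{1317}\right) = \frac{2}{439} \approx 0.0045558$)
$R = 6099$ ($R = 18597 - 12498 = 6099$)
$F = - \frac{640926}{3073}$ ($F = - \frac{1460}{7} + \frac{2}{439} = - \frac{640926}{3073} \approx -208.57$)
$F - R = - \frac{640926}{3073} - 6099 = - \frac{19383153}{3073}$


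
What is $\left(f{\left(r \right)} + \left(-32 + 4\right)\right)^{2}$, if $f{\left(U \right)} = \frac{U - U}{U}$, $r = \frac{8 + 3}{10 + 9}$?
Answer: $784$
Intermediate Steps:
$r = \frac{11}{19} \approx 0.57895$
$f{\left(U \right)} = 0$ ($f{\left(U \right)} = \frac{0}{U} = 0$)
$\left(f{\left(r \right)} + \left(-32 + 4\right)\right)^{2} = \left(0 + \left(-32 + 4\right)\right)^{2} = \left(0 - 28\right)^{2} = \left(-28\right)^{2} = 784$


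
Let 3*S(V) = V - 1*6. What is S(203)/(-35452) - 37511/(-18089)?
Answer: 3985956383/1923873684 ≈ 2.0718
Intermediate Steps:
S(V) = -2 + V/3 (S(V) = (V - 1*6)/3 = (V - 6)/3 = (-6 + V)/3 = -2 + V/3)
S(203)/(-35452) - 37511/(-18089) = (-2 + (⅓)*203)/(-35452) - 37511/(-18089) = (-2 + 203/3)*(-1/35452) - 37511*(-1/18089) = (197/3)*(-1/35452) + 37511/18089 = -197/106356 + 37511/18089 = 3985956383/1923873684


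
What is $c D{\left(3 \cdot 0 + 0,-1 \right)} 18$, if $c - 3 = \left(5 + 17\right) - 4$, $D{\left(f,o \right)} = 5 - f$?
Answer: $1890$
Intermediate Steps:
$c = 21$ ($c = 3 + \left(\left(5 + 17\right) - 4\right) = 3 + \left(22 - 4\right) = 3 + 18 = 21$)
$c D{\left(3 \cdot 0 + 0,-1 \right)} 18 = 21 \left(5 - \left(3 \cdot 0 + 0\right)\right) 18 = 21 \left(5 - \left(0 + 0\right)\right) 18 = 21 \left(5 - 0\right) 18 = 21 \left(5 + 0\right) 18 = 21 \cdot 5 \cdot 18 = 105 \cdot 18 = 1890$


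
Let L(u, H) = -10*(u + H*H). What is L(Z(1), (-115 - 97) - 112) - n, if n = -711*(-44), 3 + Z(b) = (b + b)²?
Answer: -1081054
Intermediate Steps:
Z(b) = -3 + 4*b² (Z(b) = -3 + (b + b)² = -3 + (2*b)² = -3 + 4*b²)
n = 31284
L(u, H) = -10*u - 10*H² (L(u, H) = -10*(u + H²) = -10*u - 10*H²)
L(Z(1), (-115 - 97) - 112) - n = (-10*(-3 + 4*1²) - 10*((-115 - 97) - 112)²) - 1*31284 = (-10*(-3 + 4*1) - 10*(-212 - 112)²) - 31284 = (-10*(-3 + 4) - 10*(-324)²) - 31284 = (-10*1 - 10*104976) - 31284 = (-10 - 1049760) - 31284 = -1049770 - 31284 = -1081054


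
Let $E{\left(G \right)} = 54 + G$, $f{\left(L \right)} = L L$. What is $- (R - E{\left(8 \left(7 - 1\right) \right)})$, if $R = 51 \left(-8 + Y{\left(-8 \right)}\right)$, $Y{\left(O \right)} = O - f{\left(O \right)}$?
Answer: $4182$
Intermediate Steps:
$f{\left(L \right)} = L^{2}$
$Y{\left(O \right)} = O - O^{2}$
$R = -4080$ ($R = 51 \left(-8 - 8 \left(1 - -8\right)\right) = 51 \left(-8 - 8 \left(1 + 8\right)\right) = 51 \left(-8 - 72\right) = 51 \left(-80\right) = -4080$)
$- (R - E{\left(8 \left(7 - 1\right) \right)}) = - (-4080 - \left(54 + 8 \left(7 - 1\right)\right)) = - (-4080 - \left(54 + 8 \cdot 6\right)) = - (-4080 - \left(54 + 48\right)) = - (-4080 - 102) = \left(-1\right) \left(-4182\right) = 4182$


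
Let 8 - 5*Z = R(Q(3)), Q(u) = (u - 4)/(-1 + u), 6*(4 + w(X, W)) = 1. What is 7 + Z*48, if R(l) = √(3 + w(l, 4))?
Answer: 419/5 - 8*I*√30/5 ≈ 83.8 - 8.7636*I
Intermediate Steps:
w(X, W) = -23/6 (w(X, W) = -4 + (⅙)*1 = -4 + ⅙ = -23/6)
Q(u) = (-4 + u)/(-1 + u)
R(l) = I*√30/6 (R(l) = √(3 - 23/6) = √(-⅚) = I*√30/6)
Z = 8/5 - I*√30/30 ≈ 1.6 - 0.18257*I
7 + Z*48 = 7 + (8/5 - I*√30/30)*48 = 7 + (384/5 - 8*I*√30/5) = 419/5 - 8*I*√30/5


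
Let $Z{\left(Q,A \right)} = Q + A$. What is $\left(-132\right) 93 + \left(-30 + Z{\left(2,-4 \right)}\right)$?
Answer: $-12308$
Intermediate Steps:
$Z{\left(Q,A \right)} = A + Q$
$\left(-132\right) 93 + \left(-30 + Z{\left(2,-4 \right)}\right) = \left(-132\right) 93 + \left(-30 + \left(-4 + 2\right)\right) = -12276 - 32 = -12308$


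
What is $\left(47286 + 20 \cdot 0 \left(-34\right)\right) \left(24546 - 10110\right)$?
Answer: $682620696$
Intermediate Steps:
$\left(47286 + 20 \cdot 0 \left(-34\right)\right) \left(24546 - 10110\right) = \left(47286 + 0 \left(-34\right)\right) 14436 = \left(47286 + 0\right) 14436 = 47286 \cdot 14436 = 682620696$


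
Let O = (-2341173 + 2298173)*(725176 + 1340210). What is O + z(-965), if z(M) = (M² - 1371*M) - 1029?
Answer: -88809344789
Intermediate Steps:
z(M) = -1029 + M² - 1371*M
O = -88811598000 (O = -43000*2065386 = -88811598000)
O + z(-965) = -88811598000 + (-1029 + (-965)² - 1371*(-965)) = -88811598000 + (-1029 + 931225 + 1323015) = -88811598000 + 2253211 = -88809344789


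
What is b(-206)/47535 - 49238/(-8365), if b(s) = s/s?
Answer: 66872477/11360865 ≈ 5.8862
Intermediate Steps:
b(s) = 1
b(-206)/47535 - 49238/(-8365) = 1/47535 - 49238/(-8365) = 1*(1/47535) - 49238*(-1/8365) = 1/47535 + 7034/1195 = 66872477/11360865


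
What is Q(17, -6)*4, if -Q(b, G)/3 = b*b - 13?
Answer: -3312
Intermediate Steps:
Q(b, G) = 39 - 3*b² (Q(b, G) = -3*(b*b - 13) = -3*(b² - 13) = -3*(-13 + b²) = 39 - 3*b²)
Q(17, -6)*4 = (39 - 3*17²)*4 = (39 - 3*289)*4 = (39 - 867)*4 = -828*4 = -3312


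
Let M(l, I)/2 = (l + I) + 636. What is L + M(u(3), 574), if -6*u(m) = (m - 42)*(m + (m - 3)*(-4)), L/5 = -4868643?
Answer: -24340756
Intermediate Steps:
L = -24343215 (L = 5*(-4868643) = -24343215)
u(m) = -(-42 + m)*(12 - 3*m)/6 (u(m) = -(m - 42)*(m + (m - 3)*(-4))/6 = -(-42 + m)*(m + (-3 + m)*(-4))/6 = -(-42 + m)*(m + (12 - 4*m))/6 = -(-42 + m)*(12 - 3*m)/6)
M(l, I) = 1272 + 2*I + 2*l (M(l, I) = 2*((l + I) + 636) = 2*((I + l) + 636) = 2*(636 + I + l) = 1272 + 2*I + 2*l)
L + M(u(3), 574) = -24343215 + (1272 + 2*574 + 2*(84 + (½)*3² - 23*3)) = -24343215 + (1272 + 1148 + 2*(84 + (½)*9 - 69)) = -24343215 + (1272 + 1148 + 2*(84 + 9/2 - 69)) = -24343215 + (1272 + 1148 + 2*(39/2)) = -24343215 + (1272 + 1148 + 39) = -24343215 + 2459 = -24340756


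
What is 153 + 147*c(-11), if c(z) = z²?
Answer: 17940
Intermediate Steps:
153 + 147*c(-11) = 153 + 147*(-11)² = 153 + 147*121 = 153 + 17787 = 17940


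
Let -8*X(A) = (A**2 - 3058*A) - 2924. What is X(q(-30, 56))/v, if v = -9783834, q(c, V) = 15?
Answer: -48569/78270672 ≈ -0.00062053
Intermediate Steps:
X(A) = 731/2 - A**2/8 + 1529*A/4 (X(A) = -((A**2 - 3058*A) - 2924)/8 = -(-2924 + A**2 - 3058*A)/8 = 731/2 - A**2/8 + 1529*A/4)
X(q(-30, 56))/v = (731/2 - 1/8*15**2 + (1529/4)*15)/(-9783834) = (731/2 - 1/8*225 + 22935/4)*(-1/9783834) = (731/2 - 225/8 + 22935/4)*(-1/9783834) = (48569/8)*(-1/9783834) = -48569/78270672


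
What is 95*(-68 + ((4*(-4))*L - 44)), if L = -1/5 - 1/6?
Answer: -30248/3 ≈ -10083.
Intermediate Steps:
L = -11/30 (L = -1*1/5 - 1*1/6 = -1/5 - 1/6 = -11/30 ≈ -0.36667)
95*(-68 + ((4*(-4))*L - 44)) = 95*(-68 + ((4*(-4))*(-11/30) - 44)) = 95*(-68 + (-16*(-11/30) - 44)) = 95*(-68 + (88/15 - 44)) = 95*(-68 - 572/15) = 95*(-1592/15) = -30248/3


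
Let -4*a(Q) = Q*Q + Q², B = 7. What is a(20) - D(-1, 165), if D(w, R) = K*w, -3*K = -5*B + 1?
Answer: -566/3 ≈ -188.67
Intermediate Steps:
K = 34/3 (K = -(-5*7 + 1)/3 = -(-35 + 1)/3 = -⅓*(-34) = 34/3 ≈ 11.333)
D(w, R) = 34*w/3
a(Q) = -Q²/2 (a(Q) = -(Q*Q + Q²)/4 = -(Q² + Q²)/4 = -Q²/2)
a(20) - D(-1, 165) = -½*20² - 34*(-1)/3 = -½*400 - 1*(-34/3) = -200 + 34/3 = -566/3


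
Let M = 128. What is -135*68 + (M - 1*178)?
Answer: -9230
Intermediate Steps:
-135*68 + (M - 1*178) = -135*68 + (128 - 1*178) = -9180 + (128 - 178) = -9180 - 50 = -9230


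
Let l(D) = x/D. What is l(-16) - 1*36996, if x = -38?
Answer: -295949/8 ≈ -36994.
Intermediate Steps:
l(D) = -38/D
l(-16) - 1*36996 = -38/(-16) - 1*36996 = -38*(-1/16) - 36996 = 19/8 - 36996 = -295949/8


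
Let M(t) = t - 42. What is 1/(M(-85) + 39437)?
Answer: 1/39310 ≈ 2.5439e-5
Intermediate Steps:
M(t) = -42 + t
1/(M(-85) + 39437) = 1/((-42 - 85) + 39437) = 1/(-127 + 39437) = 1/39310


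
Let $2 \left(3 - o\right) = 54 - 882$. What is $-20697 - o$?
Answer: $-21114$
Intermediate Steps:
$o = 417$ ($o = 3 - \frac{54 - 882}{2} = 3 - -414 = 3 + 414 = 417$)
$-20697 - o = -20697 - 417 = -21114$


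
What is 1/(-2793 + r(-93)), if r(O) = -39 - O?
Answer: -1/2739 ≈ -0.00036510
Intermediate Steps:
1/(-2793 + r(-93)) = 1/(-2793 + (-39 - 1*(-93))) = 1/(-2793 + (-39 + 93)) = 1/(-2793 + 54) = 1/(-2739) = -1/2739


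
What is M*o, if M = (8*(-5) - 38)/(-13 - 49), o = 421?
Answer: 16419/31 ≈ 529.65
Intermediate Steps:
M = 39/31 (M = (-40 - 38)/(-62) = -78*(-1/62) = 39/31 ≈ 1.2581)
M*o = (39/31)*421 = 16419/31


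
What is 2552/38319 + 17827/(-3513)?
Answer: -74905293/14957183 ≈ -5.0080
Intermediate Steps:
2552/38319 + 17827/(-3513) = 2552*(1/38319) + 17827*(-1/3513) = 2552/38319 - 17827/3513 = -74905293/14957183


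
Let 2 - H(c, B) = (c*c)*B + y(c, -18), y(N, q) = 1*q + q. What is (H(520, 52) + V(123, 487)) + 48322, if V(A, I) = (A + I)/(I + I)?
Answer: -6824057975/487 ≈ -1.4012e+7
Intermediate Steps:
y(N, q) = 2*q (y(N, q) = q + q = 2*q)
V(A, I) = (A + I)/(2*I) (V(A, I) = (A + I)/((2*I)) = (A + I)*(1/(2*I)) = (A + I)/(2*I))
H(c, B) = 38 - B*c**2 (H(c, B) = 2 - ((c*c)*B + 2*(-18)) = 2 - (c**2*B - 36) = 2 - (B*c**2 - 36) = 2 - (-36 + B*c**2) = 2 + (36 - B*c**2) = 38 - B*c**2)
(H(520, 52) + V(123, 487)) + 48322 = ((38 - 1*52*520**2) + (1/2)*(123 + 487)/487) + 48322 = ((38 - 1*52*270400) + (1/2)*(1/487)*610) + 48322 = ((38 - 14060800) + 305/487) + 48322 = (-14060762 + 305/487) + 48322 = -6847590789/487 + 48322 = -6824057975/487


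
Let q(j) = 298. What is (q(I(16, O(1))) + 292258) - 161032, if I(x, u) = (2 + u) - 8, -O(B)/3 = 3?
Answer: 131524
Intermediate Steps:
O(B) = -9 (O(B) = -3*3 = -9)
I(x, u) = -6 + u
(q(I(16, O(1))) + 292258) - 161032 = (298 + 292258) - 161032 = 292556 - 161032 = 131524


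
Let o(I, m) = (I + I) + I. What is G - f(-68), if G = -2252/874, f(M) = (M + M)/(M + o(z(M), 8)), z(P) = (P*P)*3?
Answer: -687112/267007 ≈ -2.5734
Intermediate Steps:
z(P) = 3*P² (z(P) = P²*3 = 3*P²)
o(I, m) = 3*I (o(I, m) = 2*I + I = 3*I)
f(M) = 2*M/(M + 9*M²) (f(M) = (M + M)/(M + 3*(3*M²)) = (2*M)/(M + 9*M²) = 2*M/(M + 9*M²))
G = -1126/437 (G = -2252*1/874 = -1126/437 ≈ -2.5767)
G - f(-68) = -1126/437 - 2/(1 + 9*(-68)) = -1126/437 - 2/(1 - 612) = -1126/437 - 2/(-611) = -1126/437 - 2*(-1)/611 = -1126/437 - 1*(-2/611) = -1126/437 + 2/611 = -687112/267007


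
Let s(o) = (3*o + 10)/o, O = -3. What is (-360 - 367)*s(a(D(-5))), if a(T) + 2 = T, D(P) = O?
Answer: -727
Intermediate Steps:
D(P) = -3
a(T) = -2 + T
s(o) = (10 + 3*o)/o
(-360 - 367)*s(a(D(-5))) = (-360 - 367)*(3 + 10/(-2 - 3)) = -727*(3 + 10/(-5)) = -727*(3 + 10*(-1/5)) = -727*(3 - 2) = -727*1 = -727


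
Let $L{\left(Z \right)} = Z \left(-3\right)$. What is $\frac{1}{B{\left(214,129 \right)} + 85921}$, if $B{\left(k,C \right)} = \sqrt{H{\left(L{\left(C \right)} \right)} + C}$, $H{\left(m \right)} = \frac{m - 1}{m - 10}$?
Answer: $\frac{3100967}{266438180916} - \frac{\sqrt{20485597}}{2930819990076} \approx 1.1637 \cdot 10^{-5}$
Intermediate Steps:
$L{\left(Z \right)} = - 3 Z$
$H{\left(m \right)} = \frac{-1 + m}{-10 + m}$
$B{\left(k,C \right)} = \sqrt{C + \frac{-1 - 3 C}{-10 - 3 C}}$ ($B{\left(k,C \right)} = \sqrt{\frac{-1 - 3 C}{-10 - 3 C} + C} = \sqrt{C + \frac{-1 - 3 C}{-10 - 3 C}}$)
$\frac{1}{B{\left(214,129 \right)} + 85921} = \frac{1}{\sqrt{\frac{1 + 3 \cdot 129^{2} + 13 \cdot 129}{10 + 3 \cdot 129}} + 85921} = \frac{1}{\sqrt{\frac{1 + 3 \cdot 16641 + 1677}{10 + 387}} + 85921} = \frac{1}{\sqrt{\frac{1 + 49923 + 1677}{397}} + 85921} = \frac{1}{\sqrt{\frac{1}{397} \cdot 51601} + 85921} = \frac{1}{\sqrt{\frac{51601}{397}} + 85921} = \frac{1}{\frac{\sqrt{20485597}}{397} + 85921} = \frac{1}{85921 + \frac{\sqrt{20485597}}{397}}$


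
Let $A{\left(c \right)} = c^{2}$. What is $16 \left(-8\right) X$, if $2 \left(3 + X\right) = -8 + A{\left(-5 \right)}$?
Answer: $-704$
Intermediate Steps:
$X = \frac{11}{2}$ ($X = -3 + \frac{-8 + \left(-5\right)^{2}}{2} = -3 + \frac{-8 + 25}{2} = -3 + \frac{1}{2} \cdot 17 = -3 + \frac{17}{2} = \frac{11}{2} \approx 5.5$)
$16 \left(-8\right) X = 16 \left(-8\right) \frac{11}{2} = \left(-128\right) \frac{11}{2} = -704$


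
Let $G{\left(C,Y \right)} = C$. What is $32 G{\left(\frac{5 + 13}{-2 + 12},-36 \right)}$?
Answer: $\frac{288}{5} \approx 57.6$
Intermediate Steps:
$32 G{\left(\frac{5 + 13}{-2 + 12},-36 \right)} = 32 \frac{5 + 13}{-2 + 12} = 32 \cdot \frac{18}{10} = 32 \cdot 18 \cdot \frac{1}{10} = 32 \cdot \frac{9}{5} = \frac{288}{5}$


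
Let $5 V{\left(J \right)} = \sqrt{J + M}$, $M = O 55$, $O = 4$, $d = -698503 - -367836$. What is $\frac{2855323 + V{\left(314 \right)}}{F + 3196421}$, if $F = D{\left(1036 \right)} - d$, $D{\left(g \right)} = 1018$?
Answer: $\frac{2855323}{3528106} + \frac{\sqrt{534}}{17640530} \approx 0.80931$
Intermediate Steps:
$d = -330667$ ($d = -698503 + 367836 = -330667$)
$F = 331685$ ($F = 1018 - -330667 = 1018 + 330667 = 331685$)
$M = 220$ ($M = 4 \cdot 55 = 220$)
$V{\left(J \right)} = \frac{\sqrt{220 + J}}{5}$ ($V{\left(J \right)} = \frac{\sqrt{J + 220}}{5} = \frac{\sqrt{220 + J}}{5}$)
$\frac{2855323 + V{\left(314 \right)}}{F + 3196421} = \frac{2855323 + \frac{\sqrt{220 + 314}}{5}}{331685 + 3196421} = \frac{2855323 + \frac{\sqrt{534}}{5}}{3528106} = \left(2855323 + \frac{\sqrt{534}}{5}\right) \frac{1}{3528106} = \frac{2855323}{3528106} + \frac{\sqrt{534}}{17640530}$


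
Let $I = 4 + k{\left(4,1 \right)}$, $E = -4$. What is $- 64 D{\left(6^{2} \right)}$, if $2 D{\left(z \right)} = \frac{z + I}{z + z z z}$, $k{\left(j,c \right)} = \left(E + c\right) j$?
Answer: $- \frac{224}{11673} \approx -0.01919$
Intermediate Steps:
$k{\left(j,c \right)} = j \left(-4 + c\right)$ ($k{\left(j,c \right)} = \left(-4 + c\right) j = j \left(-4 + c\right)$)
$I = -8$ ($I = 4 + 4 \left(-4 + 1\right) = 4 + 4 \left(-3\right) = 4 - 12 = -8$)
$D{\left(z \right)} = \frac{-8 + z}{2 \left(z + z^{3}\right)}$ ($D{\left(z \right)} = \frac{\left(z - 8\right) \frac{1}{z + z z z}}{2} = \frac{\left(-8 + z\right) \frac{1}{z + z^{2} z}}{2} = \frac{\left(-8 + z\right) \frac{1}{z + z^{3}}}{2} = \frac{\frac{1}{z + z^{3}} \left(-8 + z\right)}{2} = \frac{-8 + z}{2 \left(z + z^{3}\right)}$)
$- 64 D{\left(6^{2} \right)} = - 64 \frac{-8 + 6^{2}}{2 \cdot 6^{2} \left(1 + \left(6^{2}\right)^{2}\right)} = - 64 \frac{-8 + 36}{2 \cdot 36 \left(1 + 36^{2}\right)} = - 64 \cdot \frac{1}{2} \cdot \frac{1}{36} \frac{1}{1 + 1296} \cdot 28 = - 64 \cdot \frac{1}{2} \cdot \frac{1}{36} \cdot \frac{1}{1297} \cdot 28 = \left(-64\right) \frac{7}{23346} = - \frac{224}{11673}$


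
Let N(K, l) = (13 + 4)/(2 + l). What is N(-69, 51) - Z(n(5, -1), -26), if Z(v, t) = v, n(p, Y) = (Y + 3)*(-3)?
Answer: 335/53 ≈ 6.3208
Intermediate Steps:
n(p, Y) = -9 - 3*Y (n(p, Y) = (3 + Y)*(-3) = -9 - 3*Y)
N(K, l) = 17/(2 + l)
N(-69, 51) - Z(n(5, -1), -26) = 17/(2 + 51) - (-9 - 3*(-1)) = 17/53 - (-9 + 3) = 17*(1/53) - 1*(-6) = 17/53 + 6 = 335/53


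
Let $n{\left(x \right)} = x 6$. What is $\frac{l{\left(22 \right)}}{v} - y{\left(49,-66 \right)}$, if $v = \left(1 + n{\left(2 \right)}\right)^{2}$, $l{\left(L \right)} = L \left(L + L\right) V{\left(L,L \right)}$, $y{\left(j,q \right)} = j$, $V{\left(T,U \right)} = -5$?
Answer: $- \frac{13121}{169} \approx -77.639$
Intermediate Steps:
$n{\left(x \right)} = 6 x$
$l{\left(L \right)} = - 10 L^{2}$ ($l{\left(L \right)} = L \left(L + L\right) \left(-5\right) = L 2 L \left(-5\right) = 2 L^{2} \left(-5\right) = - 10 L^{2}$)
$v = 169$ ($v = \left(1 + 6 \cdot 2\right)^{2} = \left(1 + 12\right)^{2} = 13^{2} = 169$)
$\frac{l{\left(22 \right)}}{v} - y{\left(49,-66 \right)} = \frac{\left(-10\right) 22^{2}}{169} - 49 = \left(-10\right) 484 \cdot \frac{1}{169} - 49 = \left(-4840\right) \frac{1}{169} - 49 = - \frac{4840}{169} - 49 = - \frac{13121}{169}$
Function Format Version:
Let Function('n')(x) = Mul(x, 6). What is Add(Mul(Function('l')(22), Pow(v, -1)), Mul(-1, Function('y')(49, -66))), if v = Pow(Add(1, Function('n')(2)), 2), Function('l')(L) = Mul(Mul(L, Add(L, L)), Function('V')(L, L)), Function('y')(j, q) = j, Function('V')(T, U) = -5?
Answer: Rational(-13121, 169) ≈ -77.639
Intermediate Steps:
Function('n')(x) = Mul(6, x)
Function('l')(L) = Mul(-10, Pow(L, 2)) (Function('l')(L) = Mul(Mul(L, Add(L, L)), -5) = Mul(Mul(L, Mul(2, L)), -5) = Mul(Mul(2, Pow(L, 2)), -5) = Mul(-10, Pow(L, 2)))
v = 169 (v = Pow(Add(1, Mul(6, 2)), 2) = Pow(Add(1, 12), 2) = Pow(13, 2) = 169)
Add(Mul(Function('l')(22), Pow(v, -1)), Mul(-1, Function('y')(49, -66))) = Add(Mul(Mul(-10, Pow(22, 2)), Pow(169, -1)), Mul(-1, 49)) = Add(Mul(Mul(-10, 484), Rational(1, 169)), -49) = Add(Mul(-4840, Rational(1, 169)), -49) = Add(Rational(-4840, 169), -49) = Rational(-13121, 169)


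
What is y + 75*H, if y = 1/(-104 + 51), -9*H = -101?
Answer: 133822/159 ≈ 841.65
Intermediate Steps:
H = 101/9 (H = -⅑*(-101) = 101/9 ≈ 11.222)
y = -1/53 (y = 1/(-53) = -1/53 ≈ -0.018868)
y + 75*H = -1/53 + 75*(101/9) = -1/53 + 2525/3 = 133822/159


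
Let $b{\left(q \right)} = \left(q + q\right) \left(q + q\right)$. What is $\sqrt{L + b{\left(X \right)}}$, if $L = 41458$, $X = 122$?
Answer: $\sqrt{100994} \approx 317.8$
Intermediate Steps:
$b{\left(q \right)} = 4 q^{2}$ ($b{\left(q \right)} = 2 q 2 q = 4 q^{2}$)
$\sqrt{L + b{\left(X \right)}} = \sqrt{41458 + 4 \cdot 122^{2}} = \sqrt{41458 + 4 \cdot 14884} = \sqrt{41458 + 59536} = \sqrt{100994}$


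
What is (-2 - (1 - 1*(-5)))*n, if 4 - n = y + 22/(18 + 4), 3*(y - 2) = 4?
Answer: 8/3 ≈ 2.6667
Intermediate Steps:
y = 10/3 (y = 2 + (⅓)*4 = 2 + 4/3 = 10/3 ≈ 3.3333)
n = -⅓ (n = 4 - (10/3 + 22/(18 + 4)) = 4 - (10/3 + 22/22) = 4 - (10/3 + 22*(1/22)) = 4 - (10/3 + 1) = 4 - 1*13/3 = 4 - 13/3 = -⅓ ≈ -0.33333)
(-2 - (1 - 1*(-5)))*n = (-2 - (1 - 1*(-5)))*(-⅓) = (-2 - (1 + 5))*(-⅓) = (-2 - 1*6)*(-⅓) = (-2 - 6)*(-⅓) = -8*(-⅓) = 8/3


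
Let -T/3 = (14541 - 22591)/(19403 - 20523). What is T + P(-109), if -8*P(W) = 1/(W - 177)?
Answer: -24667/1144 ≈ -21.562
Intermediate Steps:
P(W) = -1/(8*(-177 + W)) (P(W) = -1/(8*(W - 177)) = -1/(8*(-177 + W)))
T = -345/16 (T = -3*(14541 - 22591)/(19403 - 20523) = -(-24150)/(-1120) = -(-24150)*(-1)/1120 = -3*115/16 = -345/16 ≈ -21.563)
T + P(-109) = -345/16 - 1/(-1416 + 8*(-109)) = -345/16 - 1/(-1416 - 872) = -345/16 - 1/(-2288) = -345/16 - 1*(-1/2288) = -345/16 + 1/2288 = -24667/1144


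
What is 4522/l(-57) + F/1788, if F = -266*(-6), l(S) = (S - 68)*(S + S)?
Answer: 67606/55875 ≈ 1.2100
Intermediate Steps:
l(S) = 2*S*(-68 + S) (l(S) = (-68 + S)*(2*S) = 2*S*(-68 + S))
F = 1596
4522/l(-57) + F/1788 = 4522/((2*(-57)*(-68 - 57))) + 1596/1788 = 4522/((2*(-57)*(-125))) + 1596*(1/1788) = 4522/14250 + 133/149 = 4522*(1/14250) + 133/149 = 119/375 + 133/149 = 67606/55875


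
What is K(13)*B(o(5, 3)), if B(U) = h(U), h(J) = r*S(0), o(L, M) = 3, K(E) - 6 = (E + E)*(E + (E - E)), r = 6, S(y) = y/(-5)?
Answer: 0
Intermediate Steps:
S(y) = -y/5 (S(y) = y*(-⅕) = -y/5)
K(E) = 6 + 2*E² (K(E) = 6 + (E + E)*(E + (E - E)) = 6 + (2*E)*(E + 0) = 6 + (2*E)*E = 6 + 2*E²)
h(J) = 0 (h(J) = 6*(-⅕*0) = 6*0 = 0)
B(U) = 0
K(13)*B(o(5, 3)) = (6 + 2*13²)*0 = (6 + 2*169)*0 = (6 + 338)*0 = 344*0 = 0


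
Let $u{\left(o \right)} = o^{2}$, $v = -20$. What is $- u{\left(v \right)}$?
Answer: $-400$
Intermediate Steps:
$- u{\left(v \right)} = - \left(-20\right)^{2} = \left(-1\right) 400 = -400$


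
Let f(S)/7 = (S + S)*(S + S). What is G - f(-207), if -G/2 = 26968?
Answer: -1253708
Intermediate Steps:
G = -53936 (G = -2*26968 = -53936)
f(S) = 28*S**2 (f(S) = 7*((S + S)*(S + S)) = 7*((2*S)*(2*S)) = 7*(4*S**2) = 28*S**2)
G - f(-207) = -53936 - 28*(-207)**2 = -53936 - 28*42849 = -53936 - 1*1199772 = -53936 - 1199772 = -1253708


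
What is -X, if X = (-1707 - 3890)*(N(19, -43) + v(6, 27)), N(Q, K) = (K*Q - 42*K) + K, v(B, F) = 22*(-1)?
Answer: 5171628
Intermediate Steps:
v(B, F) = -22
N(Q, K) = -41*K + K*Q (N(Q, K) = (-42*K + K*Q) + K = -41*K + K*Q)
X = -5171628 (X = (-1707 - 3890)*(-43*(-41 + 19) - 22) = -5597*(-43*(-22) - 22) = -5597*(946 - 22) = -5597*924 = -5171628)
-X = -1*(-5171628) = 5171628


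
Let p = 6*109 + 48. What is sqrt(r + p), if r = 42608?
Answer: sqrt(43310) ≈ 208.11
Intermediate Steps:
p = 702 (p = 654 + 48 = 702)
sqrt(r + p) = sqrt(42608 + 702) = sqrt(43310)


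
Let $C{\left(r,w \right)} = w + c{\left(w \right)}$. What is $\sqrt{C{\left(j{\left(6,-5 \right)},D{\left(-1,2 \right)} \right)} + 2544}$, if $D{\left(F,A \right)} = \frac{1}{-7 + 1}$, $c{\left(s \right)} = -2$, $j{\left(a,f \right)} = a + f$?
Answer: $\frac{\sqrt{91506}}{6} \approx 50.417$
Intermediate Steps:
$D{\left(F,A \right)} = - \frac{1}{6}$ ($D{\left(F,A \right)} = \frac{1}{-6} = - \frac{1}{6}$)
$C{\left(r,w \right)} = -2 + w$ ($C{\left(r,w \right)} = w - 2 = -2 + w$)
$\sqrt{C{\left(j{\left(6,-5 \right)},D{\left(-1,2 \right)} \right)} + 2544} = \sqrt{\left(-2 - \frac{1}{6}\right) + 2544} = \sqrt{- \frac{13}{6} + 2544} = \sqrt{\frac{15251}{6}} = \frac{\sqrt{91506}}{6}$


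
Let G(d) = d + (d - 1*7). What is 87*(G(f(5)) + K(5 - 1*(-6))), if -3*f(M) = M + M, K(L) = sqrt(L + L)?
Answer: -1189 + 87*sqrt(22) ≈ -780.93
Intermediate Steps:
K(L) = sqrt(2)*sqrt(L) (K(L) = sqrt(2*L) = sqrt(2)*sqrt(L))
f(M) = -2*M/3 (f(M) = -(M + M)/3 = -2*M/3)
G(d) = -7 + 2*d (G(d) = d + (d - 7) = d + (-7 + d) = -7 + 2*d)
87*(G(f(5)) + K(5 - 1*(-6))) = 87*((-7 + 2*(-2/3*5)) + sqrt(2)*sqrt(5 - 1*(-6))) = 87*((-7 + 2*(-10/3)) + sqrt(2)*sqrt(5 + 6)) = 87*((-7 - 20/3) + sqrt(2)*sqrt(11)) = 87*(-41/3 + sqrt(22)) = -1189 + 87*sqrt(22)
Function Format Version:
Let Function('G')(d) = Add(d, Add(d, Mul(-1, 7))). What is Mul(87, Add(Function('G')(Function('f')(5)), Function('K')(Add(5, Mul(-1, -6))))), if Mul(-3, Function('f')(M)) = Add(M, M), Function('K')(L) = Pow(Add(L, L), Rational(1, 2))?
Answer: Add(-1189, Mul(87, Pow(22, Rational(1, 2)))) ≈ -780.93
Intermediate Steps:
Function('K')(L) = Mul(Pow(2, Rational(1, 2)), Pow(L, Rational(1, 2))) (Function('K')(L) = Pow(Mul(2, L), Rational(1, 2)) = Mul(Pow(2, Rational(1, 2)), Pow(L, Rational(1, 2))))
Function('f')(M) = Mul(Rational(-2, 3), M) (Function('f')(M) = Mul(Rational(-1, 3), Add(M, M)) = Mul(Rational(-1, 3), Mul(2, M)) = Mul(Rational(-2, 3), M))
Function('G')(d) = Add(-7, Mul(2, d)) (Function('G')(d) = Add(d, Add(d, -7)) = Add(d, Add(-7, d)) = Add(-7, Mul(2, d)))
Mul(87, Add(Function('G')(Function('f')(5)), Function('K')(Add(5, Mul(-1, -6))))) = Mul(87, Add(Add(-7, Mul(2, Mul(Rational(-2, 3), 5))), Mul(Pow(2, Rational(1, 2)), Pow(Add(5, Mul(-1, -6)), Rational(1, 2))))) = Mul(87, Add(Add(-7, Mul(2, Rational(-10, 3))), Mul(Pow(2, Rational(1, 2)), Pow(Add(5, 6), Rational(1, 2))))) = Mul(87, Add(Add(-7, Rational(-20, 3)), Mul(Pow(2, Rational(1, 2)), Pow(11, Rational(1, 2))))) = Mul(87, Add(Rational(-41, 3), Pow(22, Rational(1, 2)))) = Add(-1189, Mul(87, Pow(22, Rational(1, 2))))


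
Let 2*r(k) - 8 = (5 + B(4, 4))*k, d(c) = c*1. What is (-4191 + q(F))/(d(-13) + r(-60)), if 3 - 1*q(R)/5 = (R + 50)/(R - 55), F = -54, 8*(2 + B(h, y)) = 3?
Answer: 1820816/48069 ≈ 37.879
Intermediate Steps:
B(h, y) = -13/8 (B(h, y) = -2 + (⅛)*3 = -2 + 3/8 = -13/8)
d(c) = c
r(k) = 4 + 27*k/16 (r(k) = 4 + ((5 - 13/8)*k)/2 = 4 + (27*k/8)/2 = 4 + 27*k/16)
q(R) = 15 - 5*(50 + R)/(-55 + R) (q(R) = 15 - 5*(R + 50)/(R - 55) = 15 - 5*(50 + R)/(-55 + R))
(-4191 + q(F))/(d(-13) + r(-60)) = (-4191 + 5*(-215 + 2*(-54))/(-55 - 54))/(-13 + (4 + (27/16)*(-60))) = (-4191 + 5*(-215 - 108)/(-109))/(-13 + (4 - 405/4)) = (-4191 + 5*(-1/109)*(-323))/(-13 - 389/4) = (-4191 + 1615/109)/(-441/4) = -455204/109*(-4/441) = 1820816/48069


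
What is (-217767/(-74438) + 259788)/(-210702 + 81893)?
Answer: -19338316911/9588284342 ≈ -2.0169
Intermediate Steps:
(-217767/(-74438) + 259788)/(-210702 + 81893) = (-217767*(-1/74438) + 259788)/(-128809) = (217767/74438 + 259788)*(-1/128809) = (19338316911/74438)*(-1/128809) = -19338316911/9588284342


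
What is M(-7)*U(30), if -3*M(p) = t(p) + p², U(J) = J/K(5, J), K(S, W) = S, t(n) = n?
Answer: -84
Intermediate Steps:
U(J) = J/5
M(p) = -p/3 - p²/3 (M(p) = -(p + p²)/3 = -p/3 - p²/3)
M(-7)*U(30) = ((⅓)*(-7)*(-1 - 1*(-7)))*((⅕)*30) = ((⅓)*(-7)*(-1 + 7))*6 = ((⅓)*(-7)*6)*6 = -14*6 = -84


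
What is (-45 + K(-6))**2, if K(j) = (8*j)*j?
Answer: 59049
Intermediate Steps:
K(j) = 8*j**2
(-45 + K(-6))**2 = (-45 + 8*(-6)**2)**2 = (-45 + 8*36)**2 = (-45 + 288)**2 = 243**2 = 59049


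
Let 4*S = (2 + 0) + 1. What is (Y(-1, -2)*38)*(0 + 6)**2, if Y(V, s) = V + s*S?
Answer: -3420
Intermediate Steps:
S = 3/4 (S = ((2 + 0) + 1)/4 = (2 + 1)/4 = (1/4)*3 = 3/4 ≈ 0.75000)
Y(V, s) = V + 3*s/4 (Y(V, s) = V + s*(3/4) = V + 3*s/4)
(Y(-1, -2)*38)*(0 + 6)**2 = ((-1 + (3/4)*(-2))*38)*(0 + 6)**2 = ((-1 - 3/2)*38)*6**2 = -5/2*38*36 = -95*36 = -3420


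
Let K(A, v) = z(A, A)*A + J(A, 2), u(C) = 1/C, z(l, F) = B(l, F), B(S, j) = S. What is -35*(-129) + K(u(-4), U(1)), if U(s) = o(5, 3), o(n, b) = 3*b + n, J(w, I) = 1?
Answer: 72257/16 ≈ 4516.1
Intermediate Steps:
z(l, F) = l
o(n, b) = n + 3*b
U(s) = 14 (U(s) = 5 + 3*3 = 5 + 9 = 14)
K(A, v) = 1 + A² (K(A, v) = A*A + 1 = A² + 1 = 1 + A²)
-35*(-129) + K(u(-4), U(1)) = -35*(-129) + (1 + (1/(-4))²) = 4515 + (1 + (-¼)²) = 4515 + (1 + 1/16) = 4515 + 17/16 = 72257/16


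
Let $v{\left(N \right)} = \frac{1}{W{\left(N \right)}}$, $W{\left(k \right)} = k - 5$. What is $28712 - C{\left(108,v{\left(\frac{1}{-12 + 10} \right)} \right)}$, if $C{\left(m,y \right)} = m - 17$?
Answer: $28621$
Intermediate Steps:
$W{\left(k \right)} = -5 + k$
$v{\left(N \right)} = \frac{1}{-5 + N}$
$C{\left(m,y \right)} = -17 + m$ ($C{\left(m,y \right)} = m - 17 = -17 + m$)
$28712 - C{\left(108,v{\left(\frac{1}{-12 + 10} \right)} \right)} = 28712 - \left(-17 + 108\right) = 28712 - 91 = 28621$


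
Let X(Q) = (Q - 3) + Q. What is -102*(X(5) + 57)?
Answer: -6528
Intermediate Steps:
X(Q) = -3 + 2*Q (X(Q) = (-3 + Q) + Q = -3 + 2*Q)
-102*(X(5) + 57) = -102*((-3 + 2*5) + 57) = -102*((-3 + 10) + 57) = -102*(7 + 57) = -102*64 = -6528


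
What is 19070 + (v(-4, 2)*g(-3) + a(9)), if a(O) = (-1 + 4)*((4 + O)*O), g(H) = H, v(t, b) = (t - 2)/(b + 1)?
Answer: 19427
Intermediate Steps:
v(t, b) = (-2 + t)/(1 + b)
a(O) = 3*O*(4 + O) (a(O) = 3*(O*(4 + O)) = 3*O*(4 + O))
19070 + (v(-4, 2)*g(-3) + a(9)) = 19070 + (((-2 - 4)/(1 + 2))*(-3) + 3*9*(4 + 9)) = 19070 + ((-6/3)*(-3) + 3*9*13) = 19070 + (((⅓)*(-6))*(-3) + 351) = 19070 + (-2*(-3) + 351) = 19070 + (6 + 351) = 19070 + 357 = 19427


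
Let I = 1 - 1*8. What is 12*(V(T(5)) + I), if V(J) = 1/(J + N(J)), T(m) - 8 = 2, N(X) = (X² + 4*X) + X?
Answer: -3357/40 ≈ -83.925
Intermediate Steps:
I = -7 (I = 1 - 8 = -7)
N(X) = X² + 5*X
T(m) = 10 (T(m) = 8 + 2 = 10)
V(J) = 1/(J + J*(5 + J))
12*(V(T(5)) + I) = 12*(1/(10*(6 + 10)) - 7) = 12*((⅒)/16 - 7) = 12*((⅒)*(1/16) - 7) = 12*(1/160 - 7) = 12*(-1119/160) = -3357/40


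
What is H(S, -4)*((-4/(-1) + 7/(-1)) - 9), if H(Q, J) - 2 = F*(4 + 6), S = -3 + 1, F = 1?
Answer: -144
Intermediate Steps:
S = -2
H(Q, J) = 12 (H(Q, J) = 2 + 1*(4 + 6) = 2 + 1*10 = 2 + 10 = 12)
H(S, -4)*((-4/(-1) + 7/(-1)) - 9) = 12*((-4/(-1) + 7/(-1)) - 9) = 12*((-4*(-1) + 7*(-1)) - 9) = 12*((4 - 7) - 9) = 12*(-3 - 9) = 12*(-12) = -144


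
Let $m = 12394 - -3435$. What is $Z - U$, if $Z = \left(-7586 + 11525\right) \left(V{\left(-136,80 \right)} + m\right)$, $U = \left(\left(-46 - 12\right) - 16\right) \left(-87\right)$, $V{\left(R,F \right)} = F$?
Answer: $62659113$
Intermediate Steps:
$m = 15829$ ($m = 12394 + 3435 = 15829$)
$U = 6438$ ($U = \left(\left(-46 - 12\right) - 16\right) \left(-87\right) = \left(-58 - 16\right) \left(-87\right) = \left(-74\right) \left(-87\right) = 6438$)
$Z = 62665551$ ($Z = \left(-7586 + 11525\right) \left(80 + 15829\right) = 3939 \cdot 15909 = 62665551$)
$Z - U = 62665551 - 6438 = 62659113$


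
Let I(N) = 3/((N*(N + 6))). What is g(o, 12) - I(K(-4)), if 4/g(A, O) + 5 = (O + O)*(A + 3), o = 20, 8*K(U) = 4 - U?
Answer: -1613/3829 ≈ -0.42126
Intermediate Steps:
K(U) = ½ - U/8 (K(U) = (4 - U)/8 = ½ - U/8)
I(N) = 3/(N*(6 + N)) (I(N) = 3/((N*(6 + N))) = 3*(1/(N*(6 + N))) = 3/(N*(6 + N)))
g(A, O) = 4/(-5 + 2*O*(3 + A)) (g(A, O) = 4/(-5 + (O + O)*(A + 3)) = 4/(-5 + (2*O)*(3 + A)) = 4/(-5 + 2*O*(3 + A)))
g(o, 12) - I(K(-4)) = 4/(-5 + 6*12 + 2*20*12) - 3/((½ - ⅛*(-4))*(6 + (½ - ⅛*(-4)))) = 4/(-5 + 72 + 480) - 3/((½ + ½)*(6 + (½ + ½))) = 4/547 - 3/(1*(6 + 1)) = 4*(1/547) - 3/7 = 4/547 - 3/7 = -1613/3829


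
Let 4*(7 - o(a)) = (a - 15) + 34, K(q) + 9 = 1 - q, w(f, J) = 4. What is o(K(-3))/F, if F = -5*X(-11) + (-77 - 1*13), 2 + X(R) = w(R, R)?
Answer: -7/200 ≈ -0.035000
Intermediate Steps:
K(q) = -8 - q (K(q) = -9 + (1 - q) = -8 - q)
X(R) = 2 (X(R) = -2 + 4 = 2)
o(a) = 9/4 - a/4 (o(a) = 7 - ((a - 15) + 34)/4 = 7 - ((-15 + a) + 34)/4 = 7 - (19 + a)/4 = 7 + (-19/4 - a/4) = 9/4 - a/4)
F = -100 (F = -5*2 + (-77 - 1*13) = -10 + (-77 - 13) = -10 - 90 = -100)
o(K(-3))/F = (9/4 - (-8 - 1*(-3))/4)/(-100) = (9/4 - (-8 + 3)/4)*(-1/100) = (9/4 - 1/4*(-5))*(-1/100) = (9/4 + 5/4)*(-1/100) = (7/2)*(-1/100) = -7/200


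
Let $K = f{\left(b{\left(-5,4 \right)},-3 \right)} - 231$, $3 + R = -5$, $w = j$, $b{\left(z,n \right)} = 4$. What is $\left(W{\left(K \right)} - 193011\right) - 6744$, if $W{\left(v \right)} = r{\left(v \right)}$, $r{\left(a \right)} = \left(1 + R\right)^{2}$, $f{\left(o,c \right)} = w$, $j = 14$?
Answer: $-199706$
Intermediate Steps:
$w = 14$
$f{\left(o,c \right)} = 14$
$R = -8$ ($R = -3 - 5 = -8$)
$r{\left(a \right)} = 49$ ($r{\left(a \right)} = \left(1 - 8\right)^{2} = \left(-7\right)^{2} = 49$)
$K = -217$ ($K = 14 - 231 = -217$)
$W{\left(v \right)} = 49$
$\left(W{\left(K \right)} - 193011\right) - 6744 = \left(49 - 193011\right) - 6744 = -192962 - 6744 = -199706$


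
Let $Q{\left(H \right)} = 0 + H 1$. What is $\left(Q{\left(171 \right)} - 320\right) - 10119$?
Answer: $-10268$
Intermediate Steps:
$Q{\left(H \right)} = H$ ($Q{\left(H \right)} = 0 + H = H$)
$\left(Q{\left(171 \right)} - 320\right) - 10119 = \left(171 - 320\right) - 10119 = -149 - 10119 = -10268$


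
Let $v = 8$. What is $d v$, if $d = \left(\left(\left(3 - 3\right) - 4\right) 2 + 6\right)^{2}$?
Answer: $32$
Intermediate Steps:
$d = 4$ ($d = \left(\left(0 - 4\right) 2 + 6\right)^{2} = \left(\left(-4\right) 2 + 6\right)^{2} = \left(-8 + 6\right)^{2} = \left(-2\right)^{2} = 4$)
$d v = 4 \cdot 8 = 32$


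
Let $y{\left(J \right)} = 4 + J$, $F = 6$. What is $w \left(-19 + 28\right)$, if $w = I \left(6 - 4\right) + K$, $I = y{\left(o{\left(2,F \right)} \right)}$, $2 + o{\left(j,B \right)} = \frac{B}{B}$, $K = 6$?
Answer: $108$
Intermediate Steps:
$o{\left(j,B \right)} = -1$ ($o{\left(j,B \right)} = -2 + \frac{B}{B} = -2 + 1 = -1$)
$I = 3$ ($I = 4 - 1 = 3$)
$w = 12$ ($w = 3 \left(6 - 4\right) + 6 = 3 \cdot 2 + 6 = 6 + 6 = 12$)
$w \left(-19 + 28\right) = 12 \left(-19 + 28\right) = 12 \cdot 9 = 108$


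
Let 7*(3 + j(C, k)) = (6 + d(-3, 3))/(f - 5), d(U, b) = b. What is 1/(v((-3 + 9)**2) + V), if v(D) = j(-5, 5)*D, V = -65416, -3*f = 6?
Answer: -49/3211000 ≈ -1.5260e-5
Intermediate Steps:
f = -2 (f = -1/3*6 = -2)
j(C, k) = -156/49 (j(C, k) = -3 + ((6 + 3)/(-2 - 5))/7 = -3 + (9/(-7))/7 = -3 + (9*(-1/7))/7 = -3 + (1/7)*(-9/7) = -3 - 9/49 = -156/49)
v(D) = -156*D/49
1/(v((-3 + 9)**2) + V) = 1/(-156*(-3 + 9)**2/49 - 65416) = 1/(-156/49*6**2 - 65416) = 1/(-156/49*36 - 65416) = 1/(-5616/49 - 65416) = 1/(-3211000/49) = -49/3211000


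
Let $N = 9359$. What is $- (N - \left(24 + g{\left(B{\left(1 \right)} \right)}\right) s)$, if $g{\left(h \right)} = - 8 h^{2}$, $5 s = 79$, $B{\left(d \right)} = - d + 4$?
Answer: $- \frac{50587}{5} \approx -10117.0$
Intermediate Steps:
$B{\left(d \right)} = 4 - d$
$s = \frac{79}{5}$ ($s = \frac{1}{5} \cdot 79 = \frac{79}{5} \approx 15.8$)
$- (N - \left(24 + g{\left(B{\left(1 \right)} \right)}\right) s) = - (9359 - \left(24 - 8 \left(4 - 1\right)^{2}\right) \frac{79}{5}) = - (9359 - \left(24 - 8 \cdot 3^{2}\right) \frac{79}{5}) = - (9359 - \left(24 - 72\right) \frac{79}{5}) = - (9359 - \left(-48\right) \frac{79}{5}) = - (9359 - - \frac{3792}{5}) = - (9359 + \frac{3792}{5}) = \left(-1\right) \frac{50587}{5} = - \frac{50587}{5}$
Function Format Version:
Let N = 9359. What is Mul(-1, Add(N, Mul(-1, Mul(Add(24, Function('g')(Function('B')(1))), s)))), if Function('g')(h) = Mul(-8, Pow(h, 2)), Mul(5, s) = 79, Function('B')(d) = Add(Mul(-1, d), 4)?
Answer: Rational(-50587, 5) ≈ -10117.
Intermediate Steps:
Function('B')(d) = Add(4, Mul(-1, d))
s = Rational(79, 5) (s = Mul(Rational(1, 5), 79) = Rational(79, 5) ≈ 15.800)
Mul(-1, Add(N, Mul(-1, Mul(Add(24, Function('g')(Function('B')(1))), s)))) = Mul(-1, Add(9359, Mul(-1, Mul(Add(24, Mul(-8, Pow(Add(4, Mul(-1, 1)), 2))), Rational(79, 5))))) = Mul(-1, Add(9359, Mul(-1, Mul(Add(24, Mul(-8, Pow(Add(4, -1), 2))), Rational(79, 5))))) = Mul(-1, Add(9359, Mul(-1, Mul(Add(24, Mul(-8, Pow(3, 2))), Rational(79, 5))))) = Mul(-1, Add(9359, Mul(-1, Mul(Add(24, Mul(-8, 9)), Rational(79, 5))))) = Mul(-1, Add(9359, Mul(-1, Mul(Add(24, -72), Rational(79, 5))))) = Mul(-1, Add(9359, Mul(-1, Mul(-48, Rational(79, 5))))) = Mul(-1, Add(9359, Mul(-1, Rational(-3792, 5)))) = Mul(-1, Add(9359, Rational(3792, 5))) = Mul(-1, Rational(50587, 5)) = Rational(-50587, 5)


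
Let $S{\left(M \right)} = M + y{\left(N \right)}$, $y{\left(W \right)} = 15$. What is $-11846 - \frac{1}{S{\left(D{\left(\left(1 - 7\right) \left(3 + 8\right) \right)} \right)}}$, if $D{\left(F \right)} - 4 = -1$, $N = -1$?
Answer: $- \frac{213229}{18} \approx -11846.0$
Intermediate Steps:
$D{\left(F \right)} = 3$ ($D{\left(F \right)} = 4 - 1 = 3$)
$S{\left(M \right)} = 15 + M$ ($S{\left(M \right)} = M + 15 = 15 + M$)
$-11846 - \frac{1}{S{\left(D{\left(\left(1 - 7\right) \left(3 + 8\right) \right)} \right)}} = -11846 - \frac{1}{15 + 3} = -11846 - \frac{1}{18} = - \frac{213229}{18}$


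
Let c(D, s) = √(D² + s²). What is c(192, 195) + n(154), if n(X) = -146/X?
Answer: -73/77 + 3*√8321 ≈ 272.71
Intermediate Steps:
c(192, 195) + n(154) = √(192² + 195²) - 146/154 = √(36864 + 38025) - 146*1/154 = √74889 - 73/77 = 3*√8321 - 73/77 = -73/77 + 3*√8321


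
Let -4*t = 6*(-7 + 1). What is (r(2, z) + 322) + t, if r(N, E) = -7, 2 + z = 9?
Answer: 324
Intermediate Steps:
z = 7 (z = -2 + 9 = 7)
t = 9 (t = -3*(-7 + 1)/2 = -3*(-6)/2 = -¼*(-36) = 9)
(r(2, z) + 322) + t = (-7 + 322) + 9 = 315 + 9 = 324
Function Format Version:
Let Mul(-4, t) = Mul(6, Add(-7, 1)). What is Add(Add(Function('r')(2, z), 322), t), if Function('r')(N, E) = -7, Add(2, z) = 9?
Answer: 324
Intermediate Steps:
z = 7 (z = Add(-2, 9) = 7)
t = 9 (t = Mul(Rational(-1, 4), Mul(6, Add(-7, 1))) = Mul(Rational(-1, 4), Mul(6, -6)) = Mul(Rational(-1, 4), -36) = 9)
Add(Add(Function('r')(2, z), 322), t) = Add(Add(-7, 322), 9) = Add(315, 9) = 324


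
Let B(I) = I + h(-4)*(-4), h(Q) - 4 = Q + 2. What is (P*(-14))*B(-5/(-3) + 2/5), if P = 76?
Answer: 94696/15 ≈ 6313.1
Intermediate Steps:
h(Q) = 6 + Q (h(Q) = 4 + (Q + 2) = 4 + (2 + Q) = 6 + Q)
B(I) = -8 + I (B(I) = I + (6 - 4)*(-4) = I + 2*(-4) = I - 8 = -8 + I)
(P*(-14))*B(-5/(-3) + 2/5) = (76*(-14))*(-8 + (-5/(-3) + 2/5)) = -1064*(-8 + (-5*(-⅓) + 2*(⅕))) = -1064*(-8 + (5/3 + ⅖)) = -1064*(-8 + 31/15) = -1064*(-89/15) = 94696/15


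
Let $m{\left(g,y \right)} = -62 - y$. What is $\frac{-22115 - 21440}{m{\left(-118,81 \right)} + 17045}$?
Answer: $- \frac{43555}{16902} \approx -2.5769$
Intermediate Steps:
$\frac{-22115 - 21440}{m{\left(-118,81 \right)} + 17045} = \frac{-22115 - 21440}{\left(-62 - 81\right) + 17045} = - \frac{43555}{\left(-62 - 81\right) + 17045} = - \frac{43555}{-143 + 17045} = - \frac{43555}{16902}$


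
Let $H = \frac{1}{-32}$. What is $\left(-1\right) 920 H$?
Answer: $\frac{115}{4} \approx 28.75$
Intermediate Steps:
$H = - \frac{1}{32} \approx -0.03125$
$\left(-1\right) 920 H = \left(-1\right) 920 \left(- \frac{1}{32}\right) = \left(-920\right) \left(- \frac{1}{32}\right) = \frac{115}{4}$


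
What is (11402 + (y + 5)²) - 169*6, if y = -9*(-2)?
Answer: 10917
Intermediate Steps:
y = 18
(11402 + (y + 5)²) - 169*6 = (11402 + (18 + 5)²) - 169*6 = (11402 + 23²) - 1014 = (11402 + 529) - 1014 = 11931 - 1014 = 10917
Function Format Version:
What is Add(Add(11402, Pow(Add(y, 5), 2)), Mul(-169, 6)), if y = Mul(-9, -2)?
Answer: 10917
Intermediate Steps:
y = 18
Add(Add(11402, Pow(Add(y, 5), 2)), Mul(-169, 6)) = Add(Add(11402, Pow(Add(18, 5), 2)), Mul(-169, 6)) = Add(Add(11402, Pow(23, 2)), -1014) = Add(Add(11402, 529), -1014) = Add(11931, -1014) = 10917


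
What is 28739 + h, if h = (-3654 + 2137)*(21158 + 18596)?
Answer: -60278079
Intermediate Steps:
h = -60306818 (h = -1517*39754 = -60306818)
28739 + h = 28739 - 60306818 = -60278079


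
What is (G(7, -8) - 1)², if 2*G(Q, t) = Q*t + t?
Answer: 1089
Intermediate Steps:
G(Q, t) = t/2 + Q*t/2 (G(Q, t) = (Q*t + t)/2 = (t + Q*t)/2 = t/2 + Q*t/2)
(G(7, -8) - 1)² = ((½)*(-8)*(1 + 7) - 1)² = ((½)*(-8)*8 - 1)² = (-32 - 1)² = (-33)² = 1089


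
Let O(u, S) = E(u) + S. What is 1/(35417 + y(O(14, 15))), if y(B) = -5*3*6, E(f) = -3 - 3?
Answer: 1/35327 ≈ 2.8307e-5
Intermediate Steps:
E(f) = -6
O(u, S) = -6 + S
y(B) = -90 (y(B) = -15*6 = -90)
1/(35417 + y(O(14, 15))) = 1/(35417 - 90) = 1/35327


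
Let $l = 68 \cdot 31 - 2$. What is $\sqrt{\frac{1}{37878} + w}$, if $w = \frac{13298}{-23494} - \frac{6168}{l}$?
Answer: $\frac{i \sqrt{1052386470763094212278}}{17353161774} \approx 1.8694 i$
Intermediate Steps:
$l = 2106$ ($l = 2108 - 2 = 2106$)
$w = - \frac{14409715}{4123197}$ ($w = \frac{13298}{-23494} - \frac{6168}{2106} = 13298 \left(- \frac{1}{23494}\right) - \frac{1028}{351} = - \frac{6649}{11747} - \frac{1028}{351} = - \frac{14409715}{4123197} \approx -3.4948$)
$\sqrt{\frac{1}{37878} + w} = \sqrt{\frac{1}{37878} - \frac{14409715}{4123197}} = \sqrt{- \frac{181935687191}{52059485322}} = \frac{i \sqrt{1052386470763094212278}}{17353161774}$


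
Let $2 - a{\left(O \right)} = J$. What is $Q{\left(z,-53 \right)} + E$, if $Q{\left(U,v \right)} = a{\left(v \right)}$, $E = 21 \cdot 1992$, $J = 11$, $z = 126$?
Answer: $41823$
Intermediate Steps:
$a{\left(O \right)} = -9$ ($a{\left(O \right)} = 2 - 11 = -9$)
$E = 41832$
$Q{\left(U,v \right)} = -9$
$Q{\left(z,-53 \right)} + E = -9 + 41832 = 41823$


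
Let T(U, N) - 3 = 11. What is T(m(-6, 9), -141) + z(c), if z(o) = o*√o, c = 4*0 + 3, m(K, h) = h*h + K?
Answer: 14 + 3*√3 ≈ 19.196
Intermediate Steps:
m(K, h) = K + h² (m(K, h) = h² + K = K + h²)
c = 3 (c = 0 + 3 = 3)
T(U, N) = 14 (T(U, N) = 3 + 11 = 14)
z(o) = o^(3/2)
T(m(-6, 9), -141) + z(c) = 14 + 3^(3/2) = 14 + 3*√3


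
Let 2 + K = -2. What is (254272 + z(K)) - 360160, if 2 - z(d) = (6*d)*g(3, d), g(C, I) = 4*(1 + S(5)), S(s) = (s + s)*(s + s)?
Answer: -96190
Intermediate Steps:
S(s) = 4*s**2 (S(s) = (2*s)*(2*s) = 4*s**2)
K = -4 (K = -2 - 2 = -4)
g(C, I) = 404 (g(C, I) = 4*(1 + 4*5**2) = 4*(1 + 4*25) = 4*(1 + 100) = 4*101 = 404)
z(d) = 2 - 2424*d (z(d) = 2 - 6*d*404 = 2 - 2424*d)
(254272 + z(K)) - 360160 = (254272 + (2 - 2424*(-4))) - 360160 = (254272 + (2 + 9696)) - 360160 = (254272 + 9698) - 360160 = 263970 - 360160 = -96190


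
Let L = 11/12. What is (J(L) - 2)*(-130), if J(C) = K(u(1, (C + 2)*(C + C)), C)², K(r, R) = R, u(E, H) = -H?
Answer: 10855/72 ≈ 150.76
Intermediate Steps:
L = 11/12 (L = 11*(1/12) = 11/12 ≈ 0.91667)
J(C) = C²
(J(L) - 2)*(-130) = ((11/12)² - 2)*(-130) = (121/144 - 2)*(-130) = -167/144*(-130) = 10855/72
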